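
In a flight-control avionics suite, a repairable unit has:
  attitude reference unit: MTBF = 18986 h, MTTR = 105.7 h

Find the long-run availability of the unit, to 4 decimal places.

A(attitude reference unit) = MTBF/(MTBF+MTTR) = 18986/(18986+105.7) = 0.9945

0.9945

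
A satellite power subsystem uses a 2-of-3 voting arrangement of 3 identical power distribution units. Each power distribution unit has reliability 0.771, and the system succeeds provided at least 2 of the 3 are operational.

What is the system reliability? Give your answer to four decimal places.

R = Σ_{i=2}^{3} C(3,i) p^i (1−p)^{3−i} with p = 0.771
C(3,2)·0.771^2·0.229^1 = 0.408381
C(3,3)·0.771^3·0.229^0 = 0.458314
Sum = 0.8667

0.8667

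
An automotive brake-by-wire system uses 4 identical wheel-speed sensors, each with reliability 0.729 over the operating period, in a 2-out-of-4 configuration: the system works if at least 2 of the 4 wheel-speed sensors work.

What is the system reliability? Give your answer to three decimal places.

R = Σ_{i=2}^{4} C(4,i) p^i (1−p)^{4−i} with p = 0.729
C(4,2)·0.729^2·0.271^2 = 0.23418
C(4,3)·0.729^3·0.271^1 = 0.41996
C(4,4)·0.729^4·0.271^0 = 0.28243
Sum = 0.937

0.937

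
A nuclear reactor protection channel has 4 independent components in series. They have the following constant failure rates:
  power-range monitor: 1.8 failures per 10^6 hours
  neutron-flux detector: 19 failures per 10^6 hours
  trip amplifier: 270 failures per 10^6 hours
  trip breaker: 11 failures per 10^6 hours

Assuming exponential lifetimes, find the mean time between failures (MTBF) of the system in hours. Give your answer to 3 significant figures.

Series of exponential components: λ_sys = Σ λ_i
λ_sys = 0.0000018 + 0.000019 + 0.00027 + 0.000011 = 3.0180e-04 /h
MTBF = 1 / λ_sys = 3310 h

3310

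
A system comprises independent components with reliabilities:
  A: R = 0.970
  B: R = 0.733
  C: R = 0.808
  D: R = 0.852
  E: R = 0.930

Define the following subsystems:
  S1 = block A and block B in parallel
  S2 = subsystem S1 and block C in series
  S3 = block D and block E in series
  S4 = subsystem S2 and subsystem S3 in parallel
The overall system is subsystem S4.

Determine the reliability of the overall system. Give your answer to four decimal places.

0.9588

Parallel (A and B): 1 − (1 − 0.970000)(1 − 0.733000) = 0.991990
Series ([0.991990] and C): 0.991990 × 0.808000 = 0.801528
Series (D and E): 0.852000 × 0.930000 = 0.792360
Parallel ([0.801528] and [0.792360]): 1 − (1 − 0.801528)(1 − 0.792360) = 0.9588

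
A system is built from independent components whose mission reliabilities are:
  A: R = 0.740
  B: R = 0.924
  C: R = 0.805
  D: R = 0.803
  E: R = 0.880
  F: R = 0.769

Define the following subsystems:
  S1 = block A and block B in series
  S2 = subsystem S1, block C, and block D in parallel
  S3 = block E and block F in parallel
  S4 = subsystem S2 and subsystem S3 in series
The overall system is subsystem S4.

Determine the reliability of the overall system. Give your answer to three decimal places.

0.960

Series (A and B): 0.74000 × 0.92400 = 0.68376
Parallel ([0.68376], C, and D): 1 − (1 − 0.68376)(1 − 0.80500)(1 − 0.80300) = 0.98785
Parallel (E and F): 1 − (1 − 0.88000)(1 − 0.76900) = 0.97228
Series ([0.98785] and [0.97228]): 0.98785 × 0.97228 = 0.960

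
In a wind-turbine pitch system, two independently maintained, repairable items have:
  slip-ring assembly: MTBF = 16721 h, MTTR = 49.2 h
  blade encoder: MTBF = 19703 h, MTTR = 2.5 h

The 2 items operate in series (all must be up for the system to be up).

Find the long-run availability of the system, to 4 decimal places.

A(slip-ring assembly) = MTBF/(MTBF+MTTR) = 16721/(16721+49.2) = 0.997066
A(blade encoder) = MTBF/(MTBF+MTTR) = 19703/(19703+2.5) = 0.999873
Series availability: 0.997066 × 0.999873 = 0.9969

0.9969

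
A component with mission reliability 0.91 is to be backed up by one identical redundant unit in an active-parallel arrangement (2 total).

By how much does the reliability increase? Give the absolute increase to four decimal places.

0.0819

R_before = 0.91
R_after = 1 − (1 − 0.91)^2 = 0.9919
ΔR = 0.9919 − 0.91 = 0.0819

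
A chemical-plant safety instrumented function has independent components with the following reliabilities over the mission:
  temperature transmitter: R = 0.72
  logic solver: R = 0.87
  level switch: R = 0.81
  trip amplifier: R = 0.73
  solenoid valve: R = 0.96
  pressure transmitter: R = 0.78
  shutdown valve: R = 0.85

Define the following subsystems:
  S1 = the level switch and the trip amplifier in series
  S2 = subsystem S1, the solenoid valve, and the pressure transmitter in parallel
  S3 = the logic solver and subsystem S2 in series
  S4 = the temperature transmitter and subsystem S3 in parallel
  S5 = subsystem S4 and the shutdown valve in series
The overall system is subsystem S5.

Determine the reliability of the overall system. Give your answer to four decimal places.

0.8183

Series (level switch and trip amplifier): 0.810000 × 0.730000 = 0.591300
Parallel ([0.591300], solenoid valve, and pressure transmitter): 1 − (1 − 0.591300)(1 − 0.960000)(1 − 0.780000) = 0.996403
Series (logic solver and [0.996403]): 0.870000 × 0.996403 = 0.866871
Parallel (temperature transmitter and [0.866871]): 1 − (1 − 0.720000)(1 − 0.866871) = 0.962724
Series ([0.962724] and shutdown valve): 0.962724 × 0.850000 = 0.8183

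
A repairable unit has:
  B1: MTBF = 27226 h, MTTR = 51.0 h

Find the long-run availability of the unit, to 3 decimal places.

0.998

A(B1) = MTBF/(MTBF+MTTR) = 27226/(27226+51.0) = 0.998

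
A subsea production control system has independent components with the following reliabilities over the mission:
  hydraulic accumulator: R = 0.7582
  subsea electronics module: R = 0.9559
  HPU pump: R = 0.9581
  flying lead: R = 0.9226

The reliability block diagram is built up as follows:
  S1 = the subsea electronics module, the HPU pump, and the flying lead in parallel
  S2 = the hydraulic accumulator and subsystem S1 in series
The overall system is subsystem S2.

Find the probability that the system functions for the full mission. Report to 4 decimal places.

0.7581

Parallel (subsea electronics module, HPU pump, and flying lead): 1 − (1 − 0.955900)(1 − 0.958100)(1 − 0.922600) = 0.999857
Series (hydraulic accumulator and [0.999857]): 0.758200 × 0.999857 = 0.7581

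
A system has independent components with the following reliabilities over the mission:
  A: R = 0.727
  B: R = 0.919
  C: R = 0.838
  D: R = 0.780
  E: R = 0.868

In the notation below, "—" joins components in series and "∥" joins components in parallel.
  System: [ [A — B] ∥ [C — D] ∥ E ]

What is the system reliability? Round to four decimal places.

Series (A and B): 0.727000 × 0.919000 = 0.668113
Series (C and D): 0.838000 × 0.780000 = 0.653640
Parallel ([0.668113], [0.653640], and E): 1 − (1 − 0.668113)(1 − 0.653640)(1 − 0.868000) = 0.9848

0.9848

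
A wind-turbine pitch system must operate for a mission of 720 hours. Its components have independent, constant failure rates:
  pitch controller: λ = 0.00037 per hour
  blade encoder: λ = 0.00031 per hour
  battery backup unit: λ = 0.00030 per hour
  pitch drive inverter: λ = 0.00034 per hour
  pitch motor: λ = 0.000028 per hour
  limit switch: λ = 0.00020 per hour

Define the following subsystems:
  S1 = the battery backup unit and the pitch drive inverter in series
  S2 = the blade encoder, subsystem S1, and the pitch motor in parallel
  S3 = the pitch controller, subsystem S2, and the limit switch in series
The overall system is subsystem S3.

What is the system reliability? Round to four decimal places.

R(pitch controller) = exp(−0.00037 × 720) = 0.766133
R(blade encoder) = exp(−0.00031 × 720) = 0.799955
R(battery backup unit) = exp(−0.00030 × 720) = 0.805735
R(pitch drive inverter) = exp(−0.00034 × 720) = 0.782861
R(pitch motor) = exp(−0.000028 × 720) = 0.980042
R(limit switch) = exp(−0.00020 × 720) = 0.865888
Series (battery backup unit and pitch drive inverter): 0.805735 × 0.782861 = 0.630779
Parallel (blade encoder, [0.630779], and pitch motor): 1 − (1 − 0.799955)(1 − 0.630779)(1 − 0.980042) = 0.998526
Series (pitch controller, [0.998526], and limit switch): 0.766133 × 0.998526 × 0.865888 = 0.6624

0.6624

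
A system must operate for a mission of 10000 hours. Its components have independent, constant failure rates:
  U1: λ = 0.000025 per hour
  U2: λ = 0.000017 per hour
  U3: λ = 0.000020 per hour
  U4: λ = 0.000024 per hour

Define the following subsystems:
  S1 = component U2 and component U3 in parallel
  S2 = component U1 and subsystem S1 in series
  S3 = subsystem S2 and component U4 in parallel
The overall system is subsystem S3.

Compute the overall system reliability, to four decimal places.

0.9481

R(U1) = exp(−0.000025 × 10000) = 0.778801
R(U2) = exp(−0.000017 × 10000) = 0.843665
R(U3) = exp(−0.000020 × 10000) = 0.818731
R(U4) = exp(−0.000024 × 10000) = 0.786628
Parallel (U2 and U3): 1 − (1 − 0.843665)(1 − 0.818731) = 0.971661
Series (U1 and [0.971661]): 0.778801 × 0.971661 = 0.756731
Parallel ([0.756731] and U4): 1 − (1 − 0.756731)(1 − 0.786628) = 0.9481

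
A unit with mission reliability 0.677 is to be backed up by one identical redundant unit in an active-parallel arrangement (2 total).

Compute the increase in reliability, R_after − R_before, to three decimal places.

R_before = 0.677
R_after = 1 − (1 − 0.677)^2 = 0.896
ΔR = 0.896 − 0.677 = 0.219

0.219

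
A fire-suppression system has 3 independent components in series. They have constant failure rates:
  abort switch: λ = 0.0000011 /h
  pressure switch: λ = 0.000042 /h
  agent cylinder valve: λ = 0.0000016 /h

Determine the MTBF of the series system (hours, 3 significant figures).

22400

Series of exponential components: λ_sys = Σ λ_i
λ_sys = 0.0000011 + 0.000042 + 0.0000016 = 4.4700e-05 /h
MTBF = 1 / λ_sys = 22400 h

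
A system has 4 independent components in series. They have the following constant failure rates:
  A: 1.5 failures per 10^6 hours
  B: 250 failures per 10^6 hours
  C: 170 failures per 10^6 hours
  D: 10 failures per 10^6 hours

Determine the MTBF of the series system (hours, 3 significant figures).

2320

Series of exponential components: λ_sys = Σ λ_i
λ_sys = 0.0000015 + 0.00025 + 0.00017 + 0.000010 = 4.3150e-04 /h
MTBF = 1 / λ_sys = 2320 h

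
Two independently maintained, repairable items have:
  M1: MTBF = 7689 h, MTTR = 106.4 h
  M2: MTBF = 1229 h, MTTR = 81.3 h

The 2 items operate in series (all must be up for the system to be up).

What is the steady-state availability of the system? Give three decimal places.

A(M1) = MTBF/(MTBF+MTTR) = 7689/(7689+106.4) = 0.986351
A(M2) = MTBF/(MTBF+MTTR) = 1229/(1229+81.3) = 0.937953
Series availability: 0.986351 × 0.937953 = 0.925

0.925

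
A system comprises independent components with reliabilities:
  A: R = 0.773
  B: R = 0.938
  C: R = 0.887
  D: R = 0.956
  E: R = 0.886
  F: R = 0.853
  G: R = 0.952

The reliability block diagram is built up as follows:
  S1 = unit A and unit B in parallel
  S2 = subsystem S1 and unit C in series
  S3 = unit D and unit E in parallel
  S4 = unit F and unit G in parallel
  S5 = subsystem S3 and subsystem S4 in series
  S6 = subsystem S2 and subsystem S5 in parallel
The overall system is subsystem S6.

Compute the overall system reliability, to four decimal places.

Parallel (A and B): 1 − (1 − 0.773000)(1 − 0.938000) = 0.985926
Series ([0.985926] and C): 0.985926 × 0.887000 = 0.874516
Parallel (D and E): 1 − (1 − 0.956000)(1 − 0.886000) = 0.994984
Parallel (F and G): 1 − (1 − 0.853000)(1 − 0.952000) = 0.992944
Series ([0.994984] and [0.992944]): 0.994984 × 0.992944 = 0.987963
Parallel ([0.874516] and [0.987963]): 1 − (1 − 0.874516)(1 − 0.987963) = 0.9985

0.9985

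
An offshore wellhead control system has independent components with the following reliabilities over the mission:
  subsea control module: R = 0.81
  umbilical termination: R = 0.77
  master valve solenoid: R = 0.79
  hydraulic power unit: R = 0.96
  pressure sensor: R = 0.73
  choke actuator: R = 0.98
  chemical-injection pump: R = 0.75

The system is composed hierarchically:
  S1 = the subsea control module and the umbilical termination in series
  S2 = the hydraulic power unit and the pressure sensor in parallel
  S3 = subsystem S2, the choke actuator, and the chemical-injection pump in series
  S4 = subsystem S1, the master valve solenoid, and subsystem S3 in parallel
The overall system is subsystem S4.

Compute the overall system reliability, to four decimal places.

0.9784

Series (subsea control module and umbilical termination): 0.810000 × 0.770000 = 0.623700
Parallel (hydraulic power unit and pressure sensor): 1 − (1 − 0.960000)(1 − 0.730000) = 0.989200
Series ([0.989200], choke actuator, and chemical-injection pump): 0.989200 × 0.980000 × 0.750000 = 0.727062
Parallel ([0.623700], master valve solenoid, and [0.727062]): 1 − (1 − 0.623700)(1 − 0.790000)(1 − 0.727062) = 0.9784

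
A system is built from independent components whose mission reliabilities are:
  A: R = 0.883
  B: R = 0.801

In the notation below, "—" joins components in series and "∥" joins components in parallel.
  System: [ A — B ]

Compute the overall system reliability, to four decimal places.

0.7073

Series (A and B): 0.883000 × 0.801000 = 0.7073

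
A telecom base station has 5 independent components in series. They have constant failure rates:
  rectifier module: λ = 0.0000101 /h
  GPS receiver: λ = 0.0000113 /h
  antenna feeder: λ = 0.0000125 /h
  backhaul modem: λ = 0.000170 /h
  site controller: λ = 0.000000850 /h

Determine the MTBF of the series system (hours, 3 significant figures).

Series of exponential components: λ_sys = Σ λ_i
λ_sys = 0.0000101 + 0.0000113 + 0.0000125 + 0.000170 + 0.000000850 = 2.0475e-04 /h
MTBF = 1 / λ_sys = 4880 h

4880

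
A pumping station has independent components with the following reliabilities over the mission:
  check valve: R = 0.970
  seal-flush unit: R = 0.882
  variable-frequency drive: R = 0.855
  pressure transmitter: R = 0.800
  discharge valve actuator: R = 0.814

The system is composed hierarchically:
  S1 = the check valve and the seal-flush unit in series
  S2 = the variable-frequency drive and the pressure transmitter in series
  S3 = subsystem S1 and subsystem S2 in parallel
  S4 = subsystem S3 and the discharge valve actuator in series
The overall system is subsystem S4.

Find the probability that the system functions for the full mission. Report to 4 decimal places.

0.7768

Series (check valve and seal-flush unit): 0.970000 × 0.882000 = 0.855540
Series (variable-frequency drive and pressure transmitter): 0.855000 × 0.800000 = 0.684000
Parallel ([0.855540] and [0.684000]): 1 − (1 − 0.855540)(1 − 0.684000) = 0.954351
Series ([0.954351] and discharge valve actuator): 0.954351 × 0.814000 = 0.7768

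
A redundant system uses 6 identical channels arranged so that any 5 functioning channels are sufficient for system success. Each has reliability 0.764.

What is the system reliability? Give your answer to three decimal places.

0.567

R = Σ_{i=5}^{6} C(6,i) p^i (1−p)^{6−i} with p = 0.764
C(6,5)·0.764^5·0.236^1 = 0.36858
C(6,6)·0.764^6·0.236^0 = 0.19887
Sum = 0.567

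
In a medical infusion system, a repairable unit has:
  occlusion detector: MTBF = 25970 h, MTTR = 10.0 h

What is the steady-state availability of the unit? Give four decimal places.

A(occlusion detector) = MTBF/(MTBF+MTTR) = 25970/(25970+10.0) = 0.9996

0.9996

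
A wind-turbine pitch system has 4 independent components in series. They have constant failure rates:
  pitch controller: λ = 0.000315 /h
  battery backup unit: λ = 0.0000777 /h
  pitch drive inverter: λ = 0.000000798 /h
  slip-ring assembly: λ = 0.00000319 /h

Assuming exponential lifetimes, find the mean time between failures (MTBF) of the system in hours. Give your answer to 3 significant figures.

2520

Series of exponential components: λ_sys = Σ λ_i
λ_sys = 0.000315 + 0.0000777 + 0.000000798 + 0.00000319 = 3.9669e-04 /h
MTBF = 1 / λ_sys = 2520 h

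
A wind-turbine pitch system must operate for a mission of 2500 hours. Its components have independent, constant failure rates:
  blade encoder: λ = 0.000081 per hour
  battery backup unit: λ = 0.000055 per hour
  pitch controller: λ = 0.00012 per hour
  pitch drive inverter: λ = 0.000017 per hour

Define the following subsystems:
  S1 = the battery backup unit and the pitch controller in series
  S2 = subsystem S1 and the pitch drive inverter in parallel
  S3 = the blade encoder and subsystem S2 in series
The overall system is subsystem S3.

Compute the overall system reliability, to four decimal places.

R(blade encoder) = exp(−0.000081 × 2500) = 0.816686
R(battery backup unit) = exp(−0.000055 × 2500) = 0.871534
R(pitch controller) = exp(−0.00012 × 2500) = 0.740818
R(pitch drive inverter) = exp(−0.000017 × 2500) = 0.958390
Series (battery backup unit and pitch controller): 0.871534 × 0.740818 = 0.645648
Parallel ([0.645648] and pitch drive inverter): 1 − (1 − 0.645648)(1 − 0.958390) = 0.985255
Series (blade encoder and [0.985255]): 0.816686 × 0.985255 = 0.8046

0.8046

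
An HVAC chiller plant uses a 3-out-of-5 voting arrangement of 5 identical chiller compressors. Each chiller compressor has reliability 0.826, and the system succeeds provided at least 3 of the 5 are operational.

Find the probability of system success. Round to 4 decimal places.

R = Σ_{i=3}^{5} C(5,i) p^i (1−p)^{5−i} with p = 0.826
C(5,3)·0.826^3·0.174^2 = 0.170623
C(5,4)·0.826^4·0.174^1 = 0.404985
C(5,5)·0.826^5·0.174^0 = 0.384503
Sum = 0.9601

0.9601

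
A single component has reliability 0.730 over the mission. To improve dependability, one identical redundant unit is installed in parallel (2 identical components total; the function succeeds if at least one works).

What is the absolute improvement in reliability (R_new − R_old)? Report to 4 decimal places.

R_before = 0.730
R_after = 1 − (1 − 0.730)^2 = 0.9271
ΔR = 0.9271 − 0.730 = 0.1971

0.1971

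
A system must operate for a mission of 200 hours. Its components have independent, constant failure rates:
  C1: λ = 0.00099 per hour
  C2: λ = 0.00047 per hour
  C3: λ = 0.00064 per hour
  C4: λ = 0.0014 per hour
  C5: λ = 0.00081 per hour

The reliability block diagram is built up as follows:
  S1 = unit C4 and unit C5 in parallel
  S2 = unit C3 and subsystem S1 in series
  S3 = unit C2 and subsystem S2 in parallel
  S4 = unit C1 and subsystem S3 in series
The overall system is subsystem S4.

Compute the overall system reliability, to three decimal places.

0.809

R(C1) = exp(−0.00099 × 200) = 0.82037
R(C2) = exp(−0.00047 × 200) = 0.91028
R(C3) = exp(−0.00064 × 200) = 0.87985
R(C4) = exp(−0.0014 × 200) = 0.75578
R(C5) = exp(−0.00081 × 200) = 0.85044
Parallel (C4 and C5): 1 − (1 − 0.75578)(1 − 0.85044) = 0.96347
Series (C3 and [0.96347]): 0.87985 × 0.96347 = 0.84771
Parallel (C2 and [0.84771]): 1 − (1 − 0.91028)(1 − 0.84771) = 0.98634
Series (C1 and [0.98634]): 0.82037 × 0.98634 = 0.809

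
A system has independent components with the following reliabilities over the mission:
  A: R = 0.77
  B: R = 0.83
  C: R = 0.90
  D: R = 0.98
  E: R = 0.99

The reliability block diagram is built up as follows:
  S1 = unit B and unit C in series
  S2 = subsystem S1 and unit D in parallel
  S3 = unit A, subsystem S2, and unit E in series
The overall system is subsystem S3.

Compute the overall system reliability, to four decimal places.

Series (B and C): 0.830000 × 0.900000 = 0.747000
Parallel ([0.747000] and D): 1 − (1 − 0.747000)(1 − 0.980000) = 0.994940
Series (A, [0.994940], and E): 0.770000 × 0.994940 × 0.990000 = 0.7584

0.7584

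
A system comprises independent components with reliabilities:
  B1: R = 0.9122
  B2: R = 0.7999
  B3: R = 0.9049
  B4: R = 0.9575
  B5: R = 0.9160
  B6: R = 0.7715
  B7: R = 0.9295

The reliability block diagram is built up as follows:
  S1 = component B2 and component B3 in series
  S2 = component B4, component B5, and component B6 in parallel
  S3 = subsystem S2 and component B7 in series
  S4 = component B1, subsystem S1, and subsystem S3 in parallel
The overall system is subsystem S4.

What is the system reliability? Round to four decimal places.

Series (B2 and B3): 0.799900 × 0.904900 = 0.723830
Parallel (B4, B5, and B6): 1 − (1 − 0.957500)(1 − 0.916000)(1 − 0.771500) = 0.999184
Series ([0.999184] and B7): 0.999184 × 0.929500 = 0.928742
Parallel (B1, [0.723830], and [0.928742]): 1 − (1 − 0.912200)(1 − 0.723830)(1 − 0.928742) = 0.9983

0.9983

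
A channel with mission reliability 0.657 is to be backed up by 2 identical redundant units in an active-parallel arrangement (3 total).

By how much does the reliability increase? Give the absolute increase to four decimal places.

0.3026

R_before = 0.657
R_after = 1 − (1 − 0.657)^3 = 0.9596
ΔR = 0.9596 − 0.657 = 0.3026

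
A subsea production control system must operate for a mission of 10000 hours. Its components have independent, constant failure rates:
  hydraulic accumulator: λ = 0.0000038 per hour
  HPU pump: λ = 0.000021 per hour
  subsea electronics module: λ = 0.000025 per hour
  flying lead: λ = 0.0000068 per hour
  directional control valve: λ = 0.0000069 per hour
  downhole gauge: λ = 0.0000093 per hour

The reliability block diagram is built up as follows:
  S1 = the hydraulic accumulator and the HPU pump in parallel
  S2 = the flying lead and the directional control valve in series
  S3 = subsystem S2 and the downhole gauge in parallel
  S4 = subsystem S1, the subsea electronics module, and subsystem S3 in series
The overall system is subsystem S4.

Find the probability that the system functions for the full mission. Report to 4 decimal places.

0.7645

R(hydraulic accumulator) = exp(−0.0000038 × 10000) = 0.962713
R(HPU pump) = exp(−0.000021 × 10000) = 0.810584
R(subsea electronics module) = exp(−0.000025 × 10000) = 0.778801
R(flying lead) = exp(−0.0000068 × 10000) = 0.934260
R(directional control valve) = exp(−0.0000069 × 10000) = 0.933327
R(downhole gauge) = exp(−0.0000093 × 10000) = 0.911194
Parallel (hydraulic accumulator and HPU pump): 1 − (1 − 0.962713)(1 − 0.810584) = 0.992937
Series (flying lead and directional control valve): 0.934260 × 0.933327 = 0.871970
Parallel ([0.871970] and downhole gauge): 1 − (1 − 0.871970)(1 − 0.911194) = 0.988630
Series ([0.992937], subsea electronics module, and [0.988630]): 0.992937 × 0.778801 × 0.988630 = 0.7645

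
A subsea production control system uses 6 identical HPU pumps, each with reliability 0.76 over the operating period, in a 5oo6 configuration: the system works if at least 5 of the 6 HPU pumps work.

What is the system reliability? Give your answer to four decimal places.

R = Σ_{i=5}^{6} C(6,i) p^i (1−p)^{6−i} with p = 0.76
C(6,5)·0.76^5·0.24^1 = 0.365116
C(6,6)·0.76^6·0.24^0 = 0.192700
Sum = 0.5578

0.5578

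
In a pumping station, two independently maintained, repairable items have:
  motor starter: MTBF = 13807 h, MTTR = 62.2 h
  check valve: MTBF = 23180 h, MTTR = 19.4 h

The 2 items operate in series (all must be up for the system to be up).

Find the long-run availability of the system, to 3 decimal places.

A(motor starter) = MTBF/(MTBF+MTTR) = 13807/(13807+62.2) = 0.995515
A(check valve) = MTBF/(MTBF+MTTR) = 23180/(23180+19.4) = 0.999164
Series availability: 0.995515 × 0.999164 = 0.995

0.995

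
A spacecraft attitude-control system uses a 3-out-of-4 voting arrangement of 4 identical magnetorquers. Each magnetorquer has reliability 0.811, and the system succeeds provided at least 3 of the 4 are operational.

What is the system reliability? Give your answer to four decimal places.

R = Σ_{i=3}^{4} C(4,i) p^i (1−p)^{4−i} with p = 0.811
C(4,3)·0.811^3·0.189^1 = 0.403259
C(4,4)·0.811^4·0.189^0 = 0.432597
Sum = 0.8359

0.8359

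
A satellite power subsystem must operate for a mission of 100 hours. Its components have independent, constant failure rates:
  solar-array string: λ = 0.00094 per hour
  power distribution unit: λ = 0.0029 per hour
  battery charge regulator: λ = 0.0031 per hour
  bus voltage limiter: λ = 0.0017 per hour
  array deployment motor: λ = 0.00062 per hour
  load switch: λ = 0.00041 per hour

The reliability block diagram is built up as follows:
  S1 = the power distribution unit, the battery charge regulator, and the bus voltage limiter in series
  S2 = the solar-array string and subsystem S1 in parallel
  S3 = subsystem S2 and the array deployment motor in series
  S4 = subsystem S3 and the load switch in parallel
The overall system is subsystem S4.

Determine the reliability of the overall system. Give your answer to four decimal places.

0.9958

R(solar-array string) = exp(−0.00094 × 100) = 0.910283
R(power distribution unit) = exp(−0.0029 × 100) = 0.748264
R(battery charge regulator) = exp(−0.0031 × 100) = 0.733447
R(bus voltage limiter) = exp(−0.0017 × 100) = 0.843665
R(array deployment motor) = exp(−0.00062 × 100) = 0.939883
R(load switch) = exp(−0.00041 × 100) = 0.959829
Series (power distribution unit, battery charge regulator, and bus voltage limiter): 0.748264 × 0.733447 × 0.843665 = 0.463013
Parallel (solar-array string and [0.463013]): 1 − (1 − 0.910283)(1 − 0.463013) = 0.951823
Series ([0.951823] and array deployment motor): 0.951823 × 0.939883 = 0.894602
Parallel ([0.894602] and load switch): 1 − (1 − 0.894602)(1 − 0.959829) = 0.9958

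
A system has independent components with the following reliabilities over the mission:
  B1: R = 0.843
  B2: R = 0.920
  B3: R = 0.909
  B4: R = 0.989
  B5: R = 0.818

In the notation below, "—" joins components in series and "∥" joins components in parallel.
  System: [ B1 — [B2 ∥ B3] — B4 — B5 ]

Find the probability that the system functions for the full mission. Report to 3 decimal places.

Parallel (B2 and B3): 1 − (1 − 0.92000)(1 − 0.90900) = 0.99272
Series (B1, [0.99272], B4, and B5): 0.84300 × 0.99272 × 0.98900 × 0.81800 = 0.677

0.677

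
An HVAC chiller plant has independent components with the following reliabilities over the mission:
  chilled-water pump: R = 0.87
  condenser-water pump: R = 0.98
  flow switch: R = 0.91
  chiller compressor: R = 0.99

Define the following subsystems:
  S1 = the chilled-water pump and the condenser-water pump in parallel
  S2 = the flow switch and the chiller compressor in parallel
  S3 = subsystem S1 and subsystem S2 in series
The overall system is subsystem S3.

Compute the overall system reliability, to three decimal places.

Parallel (chilled-water pump and condenser-water pump): 1 − (1 − 0.87000)(1 − 0.98000) = 0.99740
Parallel (flow switch and chiller compressor): 1 − (1 − 0.91000)(1 − 0.99000) = 0.99910
Series ([0.99740] and [0.99910]): 0.99740 × 0.99910 = 0.997

0.997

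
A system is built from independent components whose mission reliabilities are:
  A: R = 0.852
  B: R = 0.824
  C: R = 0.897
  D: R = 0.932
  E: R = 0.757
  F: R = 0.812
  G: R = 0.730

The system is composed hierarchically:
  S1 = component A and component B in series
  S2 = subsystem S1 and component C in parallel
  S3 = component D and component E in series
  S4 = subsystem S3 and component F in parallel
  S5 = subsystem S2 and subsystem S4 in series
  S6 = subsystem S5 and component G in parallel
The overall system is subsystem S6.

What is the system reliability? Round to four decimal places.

Series (A and B): 0.852000 × 0.824000 = 0.702048
Parallel ([0.702048] and C): 1 − (1 − 0.702048)(1 − 0.897000) = 0.969311
Series (D and E): 0.932000 × 0.757000 = 0.705524
Parallel ([0.705524] and F): 1 − (1 − 0.705524)(1 − 0.812000) = 0.944639
Series ([0.969311] and [0.944639]): 0.969311 × 0.944639 = 0.915649
Parallel ([0.915649] and G): 1 − (1 − 0.915649)(1 − 0.730000) = 0.9772

0.9772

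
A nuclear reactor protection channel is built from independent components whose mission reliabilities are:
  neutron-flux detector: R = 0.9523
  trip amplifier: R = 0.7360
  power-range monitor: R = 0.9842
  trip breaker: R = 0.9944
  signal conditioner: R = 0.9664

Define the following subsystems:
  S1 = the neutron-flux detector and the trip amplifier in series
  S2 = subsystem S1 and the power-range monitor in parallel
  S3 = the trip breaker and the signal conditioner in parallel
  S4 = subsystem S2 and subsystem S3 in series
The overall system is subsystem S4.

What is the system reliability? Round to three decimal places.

Series (neutron-flux detector and trip amplifier): 0.95230 × 0.73600 = 0.70089
Parallel ([0.70089] and power-range monitor): 1 − (1 − 0.70089)(1 − 0.98420) = 0.99527
Parallel (trip breaker and signal conditioner): 1 − (1 − 0.99440)(1 − 0.96640) = 0.99981
Series ([0.99527] and [0.99981]): 0.99527 × 0.99981 = 0.995

0.995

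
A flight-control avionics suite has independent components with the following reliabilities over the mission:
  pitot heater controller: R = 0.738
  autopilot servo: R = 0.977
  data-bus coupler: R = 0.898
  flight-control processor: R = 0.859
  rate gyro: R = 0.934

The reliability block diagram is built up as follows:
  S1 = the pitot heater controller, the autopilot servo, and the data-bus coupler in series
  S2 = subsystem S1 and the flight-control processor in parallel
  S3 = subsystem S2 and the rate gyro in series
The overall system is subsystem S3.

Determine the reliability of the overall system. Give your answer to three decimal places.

0.888

Series (pitot heater controller, autopilot servo, and data-bus coupler): 0.73800 × 0.97700 × 0.89800 = 0.64748
Parallel ([0.64748] and flight-control processor): 1 − (1 − 0.64748)(1 − 0.85900) = 0.95029
Series ([0.95029] and rate gyro): 0.95029 × 0.93400 = 0.888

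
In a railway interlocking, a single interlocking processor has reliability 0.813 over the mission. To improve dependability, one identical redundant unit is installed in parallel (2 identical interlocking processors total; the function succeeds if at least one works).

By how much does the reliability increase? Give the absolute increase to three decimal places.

R_before = 0.813
R_after = 1 − (1 − 0.813)^2 = 0.965
ΔR = 0.965 − 0.813 = 0.152

0.152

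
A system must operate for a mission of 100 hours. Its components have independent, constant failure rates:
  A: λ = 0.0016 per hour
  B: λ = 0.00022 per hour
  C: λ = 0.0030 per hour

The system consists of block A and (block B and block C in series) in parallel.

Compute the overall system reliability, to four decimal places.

0.9593

R(A) = exp(−0.0016 × 100) = 0.852144
R(B) = exp(−0.00022 × 100) = 0.978240
R(C) = exp(−0.0030 × 100) = 0.740818
Series (B and C): 0.978240 × 0.740818 = 0.724698
Parallel (A and [0.724698]): 1 − (1 − 0.852144)(1 − 0.724698) = 0.9593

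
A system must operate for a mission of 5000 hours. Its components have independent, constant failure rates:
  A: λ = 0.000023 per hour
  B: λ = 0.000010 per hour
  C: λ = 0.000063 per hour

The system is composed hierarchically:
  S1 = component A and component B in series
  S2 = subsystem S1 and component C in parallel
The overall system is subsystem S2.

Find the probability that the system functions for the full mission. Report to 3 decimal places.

R(A) = exp(−0.000023 × 5000) = 0.89137
R(B) = exp(−0.000010 × 5000) = 0.95123
R(C) = exp(−0.000063 × 5000) = 0.72979
Series (A and B): 0.89137 × 0.95123 = 0.84790
Parallel ([0.84790] and C): 1 − (1 − 0.84790)(1 − 0.72979) = 0.959

0.959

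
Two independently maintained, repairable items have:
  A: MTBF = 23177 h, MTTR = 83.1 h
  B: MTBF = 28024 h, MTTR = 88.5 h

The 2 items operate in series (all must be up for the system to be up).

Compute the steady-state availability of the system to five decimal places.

A(A) = MTBF/(MTBF+MTTR) = 23177/(23177+83.1) = 0.996427
A(B) = MTBF/(MTBF+MTTR) = 28024/(28024+88.5) = 0.996852
Series availability: 0.996427 × 0.996852 = 0.99329

0.99329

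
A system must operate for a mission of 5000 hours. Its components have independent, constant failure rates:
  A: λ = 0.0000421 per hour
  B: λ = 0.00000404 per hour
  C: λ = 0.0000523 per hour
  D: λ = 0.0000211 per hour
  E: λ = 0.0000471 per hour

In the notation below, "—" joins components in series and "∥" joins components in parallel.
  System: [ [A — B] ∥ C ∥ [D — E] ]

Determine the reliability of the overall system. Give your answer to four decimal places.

R(A) = exp(−0.0000421 × 5000) = 0.810179
R(B) = exp(−0.00000404 × 5000) = 0.980003
R(C) = exp(−0.0000523 × 5000) = 0.769896
R(D) = exp(−0.0000211 × 5000) = 0.899874
R(E) = exp(−0.0000471 × 5000) = 0.790176
Series (A and B): 0.810179 × 0.980003 = 0.793978
Series (D and E): 0.899874 × 0.790176 = 0.711059
Parallel ([0.793978], C, and [0.711059]): 1 − (1 − 0.793978)(1 − 0.769896)(1 − 0.711059) = 0.9863

0.9863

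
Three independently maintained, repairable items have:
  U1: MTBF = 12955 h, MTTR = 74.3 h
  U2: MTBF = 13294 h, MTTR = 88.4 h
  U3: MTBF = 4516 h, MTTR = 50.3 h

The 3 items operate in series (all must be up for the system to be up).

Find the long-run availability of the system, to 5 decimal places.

A(U1) = MTBF/(MTBF+MTTR) = 12955/(12955+74.3) = 0.994297
A(U2) = MTBF/(MTBF+MTTR) = 13294/(13294+88.4) = 0.993394
A(U3) = MTBF/(MTBF+MTTR) = 4516/(4516+50.3) = 0.988985
Series availability: 0.994297 × 0.993394 × 0.988985 = 0.97685

0.97685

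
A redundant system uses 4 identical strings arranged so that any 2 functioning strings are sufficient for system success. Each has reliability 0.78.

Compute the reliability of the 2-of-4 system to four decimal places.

0.9644

R = Σ_{i=2}^{4} C(4,i) p^i (1−p)^{4−i} with p = 0.78
C(4,2)·0.78^2·0.22^2 = 0.176679
C(4,3)·0.78^3·0.22^1 = 0.417606
C(4,4)·0.78^4·0.22^0 = 0.370151
Sum = 0.9644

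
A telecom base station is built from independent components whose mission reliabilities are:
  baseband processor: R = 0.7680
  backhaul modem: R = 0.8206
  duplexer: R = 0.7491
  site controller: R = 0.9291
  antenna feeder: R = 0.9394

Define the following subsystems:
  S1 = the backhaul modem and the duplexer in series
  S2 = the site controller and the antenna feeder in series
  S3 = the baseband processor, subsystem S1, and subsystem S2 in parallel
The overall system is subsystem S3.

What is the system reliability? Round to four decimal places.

0.9886

Series (backhaul modem and duplexer): 0.820600 × 0.749100 = 0.614711
Series (site controller and antenna feeder): 0.929100 × 0.939400 = 0.872797
Parallel (baseband processor, [0.614711], and [0.872797]): 1 − (1 − 0.768000)(1 − 0.614711)(1 − 0.872797) = 0.9886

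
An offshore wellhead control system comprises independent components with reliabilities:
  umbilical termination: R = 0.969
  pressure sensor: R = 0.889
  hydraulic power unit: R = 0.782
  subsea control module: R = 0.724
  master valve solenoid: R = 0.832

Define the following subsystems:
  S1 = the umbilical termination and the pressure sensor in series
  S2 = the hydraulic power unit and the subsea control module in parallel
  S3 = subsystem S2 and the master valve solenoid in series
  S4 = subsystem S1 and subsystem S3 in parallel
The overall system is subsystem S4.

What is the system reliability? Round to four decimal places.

0.9698

Series (umbilical termination and pressure sensor): 0.969000 × 0.889000 = 0.861441
Parallel (hydraulic power unit and subsea control module): 1 − (1 − 0.782000)(1 − 0.724000) = 0.939832
Series ([0.939832] and master valve solenoid): 0.939832 × 0.832000 = 0.781940
Parallel ([0.861441] and [0.781940]): 1 − (1 − 0.861441)(1 − 0.781940) = 0.9698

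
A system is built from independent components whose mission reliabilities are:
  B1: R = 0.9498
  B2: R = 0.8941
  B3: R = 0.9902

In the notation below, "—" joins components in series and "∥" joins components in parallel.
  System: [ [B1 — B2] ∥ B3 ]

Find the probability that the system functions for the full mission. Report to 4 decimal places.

0.9985

Series (B1 and B2): 0.949800 × 0.894100 = 0.849216
Parallel ([0.849216] and B3): 1 − (1 − 0.849216)(1 − 0.990200) = 0.9985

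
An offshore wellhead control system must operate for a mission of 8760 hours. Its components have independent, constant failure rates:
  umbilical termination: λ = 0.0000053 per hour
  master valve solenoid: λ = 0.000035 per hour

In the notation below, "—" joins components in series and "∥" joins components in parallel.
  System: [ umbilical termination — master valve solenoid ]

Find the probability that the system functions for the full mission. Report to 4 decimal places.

0.7026

R(umbilical termination) = exp(−0.0000053 × 8760) = 0.954633
R(master valve solenoid) = exp(−0.000035 × 8760) = 0.735945
Series (umbilical termination and master valve solenoid): 0.954633 × 0.735945 = 0.7026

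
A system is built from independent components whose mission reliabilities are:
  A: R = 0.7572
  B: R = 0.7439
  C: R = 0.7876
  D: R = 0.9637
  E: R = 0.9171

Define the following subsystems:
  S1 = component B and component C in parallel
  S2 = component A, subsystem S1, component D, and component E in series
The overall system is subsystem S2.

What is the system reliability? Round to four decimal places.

Parallel (B and C): 1 − (1 − 0.743900)(1 − 0.787600) = 0.945604
Series (A, [0.945604], D, and E): 0.757200 × 0.945604 × 0.963700 × 0.917100 = 0.6328

0.6328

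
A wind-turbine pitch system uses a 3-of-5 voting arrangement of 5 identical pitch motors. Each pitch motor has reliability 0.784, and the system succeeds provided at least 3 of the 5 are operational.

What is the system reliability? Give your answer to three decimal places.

0.929

R = Σ_{i=3}^{5} C(5,i) p^i (1−p)^{5−i} with p = 0.784
C(5,3)·0.784^3·0.216^2 = 0.22483
C(5,4)·0.784^4·0.216^1 = 0.40803
C(5,5)·0.784^5·0.216^0 = 0.29620
Sum = 0.929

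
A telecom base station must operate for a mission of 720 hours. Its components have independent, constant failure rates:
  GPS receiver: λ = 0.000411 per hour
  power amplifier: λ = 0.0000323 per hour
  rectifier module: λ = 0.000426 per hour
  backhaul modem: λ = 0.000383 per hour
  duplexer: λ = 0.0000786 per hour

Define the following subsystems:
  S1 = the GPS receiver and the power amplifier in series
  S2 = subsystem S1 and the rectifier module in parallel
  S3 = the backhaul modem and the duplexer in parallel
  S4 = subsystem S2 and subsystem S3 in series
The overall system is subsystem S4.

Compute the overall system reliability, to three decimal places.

0.916

R(GPS receiver) = exp(−0.000411 × 720) = 0.74385
R(power amplifier) = exp(−0.0000323 × 720) = 0.97701
R(rectifier module) = exp(−0.000426 × 720) = 0.73586
R(backhaul modem) = exp(−0.000383 × 720) = 0.75900
R(duplexer) = exp(−0.0000786 × 720) = 0.94498
Series (GPS receiver and power amplifier): 0.74385 × 0.97701 = 0.72675
Parallel ([0.72675] and rectifier module): 1 − (1 − 0.72675)(1 − 0.73586) = 0.92782
Parallel (backhaul modem and duplexer): 1 − (1 − 0.75900)(1 − 0.94498) = 0.98674
Series ([0.92782] and [0.98674]): 0.92782 × 0.98674 = 0.916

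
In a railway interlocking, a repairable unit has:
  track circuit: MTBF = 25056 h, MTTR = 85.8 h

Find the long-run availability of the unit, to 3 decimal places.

0.997

A(track circuit) = MTBF/(MTBF+MTTR) = 25056/(25056+85.8) = 0.997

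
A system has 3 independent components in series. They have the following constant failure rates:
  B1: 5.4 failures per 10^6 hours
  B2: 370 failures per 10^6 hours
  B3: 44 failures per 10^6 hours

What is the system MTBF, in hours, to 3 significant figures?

2380

Series of exponential components: λ_sys = Σ λ_i
λ_sys = 0.0000054 + 0.00037 + 0.000044 = 4.1940e-04 /h
MTBF = 1 / λ_sys = 2380 h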